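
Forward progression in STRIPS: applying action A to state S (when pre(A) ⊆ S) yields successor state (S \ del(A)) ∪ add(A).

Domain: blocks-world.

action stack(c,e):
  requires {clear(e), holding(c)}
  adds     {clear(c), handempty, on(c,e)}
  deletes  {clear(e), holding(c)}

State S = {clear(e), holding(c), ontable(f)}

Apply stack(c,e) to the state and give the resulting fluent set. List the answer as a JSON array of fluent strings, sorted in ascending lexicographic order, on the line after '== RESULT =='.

Compute (S \ del) ∪ add:
  pre ⊆ S: {clear(e), holding(c)} ⊆ S  — applicable
  S \ del = {ontable(f)}
  ∪ add   = {clear(c), handempty, on(c,e), ontable(f)}

== RESULT ==
["clear(c)", "handempty", "on(c,e)", "ontable(f)"]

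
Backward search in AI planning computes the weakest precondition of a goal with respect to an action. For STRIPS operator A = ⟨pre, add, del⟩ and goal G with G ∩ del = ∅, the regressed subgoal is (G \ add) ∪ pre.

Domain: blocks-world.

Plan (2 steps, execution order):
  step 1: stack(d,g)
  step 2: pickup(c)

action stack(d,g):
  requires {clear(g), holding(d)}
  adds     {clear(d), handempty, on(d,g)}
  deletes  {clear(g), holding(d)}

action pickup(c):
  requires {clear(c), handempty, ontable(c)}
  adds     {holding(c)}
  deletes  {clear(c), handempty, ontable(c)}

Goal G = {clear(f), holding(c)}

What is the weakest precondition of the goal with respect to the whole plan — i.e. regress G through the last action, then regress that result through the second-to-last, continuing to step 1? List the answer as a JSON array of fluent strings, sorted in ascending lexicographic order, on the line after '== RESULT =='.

Regress step by step:
  through step 2 (pickup(c)): drop {holding(c)}, keep {clear(f)}, require {clear(c), handempty, ontable(c)}
    → {clear(c), clear(f), handempty, ontable(c)}
  through step 1 (stack(d,g)): drop {handempty}, keep {clear(c), clear(f), ontable(c)}, require {clear(g), holding(d)}
    → {clear(c), clear(f), clear(g), holding(d), ontable(c)}

== RESULT ==
["clear(c)", "clear(f)", "clear(g)", "holding(d)", "ontable(c)"]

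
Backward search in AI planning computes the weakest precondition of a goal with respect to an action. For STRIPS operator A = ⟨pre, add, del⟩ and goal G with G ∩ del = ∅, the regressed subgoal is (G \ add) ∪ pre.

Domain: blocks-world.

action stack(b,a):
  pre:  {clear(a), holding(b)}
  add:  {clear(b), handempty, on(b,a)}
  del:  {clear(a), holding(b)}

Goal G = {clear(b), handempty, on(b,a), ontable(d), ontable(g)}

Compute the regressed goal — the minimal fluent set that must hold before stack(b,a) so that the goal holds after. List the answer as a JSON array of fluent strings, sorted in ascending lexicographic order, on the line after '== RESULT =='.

Regress:
  G ∩ del = {}  (empty — regression defined)
  G \ add = {clear(b), handempty, on(b,a), ontable(d), ontable(g)} \ {clear(b), handempty, on(b,a)} = {ontable(d), ontable(g)}
  ∪ pre   = {ontable(d), ontable(g)} ∪ {clear(a), holding(b)}
          = {clear(a), holding(b), ontable(d), ontable(g)}

== RESULT ==
["clear(a)", "holding(b)", "ontable(d)", "ontable(g)"]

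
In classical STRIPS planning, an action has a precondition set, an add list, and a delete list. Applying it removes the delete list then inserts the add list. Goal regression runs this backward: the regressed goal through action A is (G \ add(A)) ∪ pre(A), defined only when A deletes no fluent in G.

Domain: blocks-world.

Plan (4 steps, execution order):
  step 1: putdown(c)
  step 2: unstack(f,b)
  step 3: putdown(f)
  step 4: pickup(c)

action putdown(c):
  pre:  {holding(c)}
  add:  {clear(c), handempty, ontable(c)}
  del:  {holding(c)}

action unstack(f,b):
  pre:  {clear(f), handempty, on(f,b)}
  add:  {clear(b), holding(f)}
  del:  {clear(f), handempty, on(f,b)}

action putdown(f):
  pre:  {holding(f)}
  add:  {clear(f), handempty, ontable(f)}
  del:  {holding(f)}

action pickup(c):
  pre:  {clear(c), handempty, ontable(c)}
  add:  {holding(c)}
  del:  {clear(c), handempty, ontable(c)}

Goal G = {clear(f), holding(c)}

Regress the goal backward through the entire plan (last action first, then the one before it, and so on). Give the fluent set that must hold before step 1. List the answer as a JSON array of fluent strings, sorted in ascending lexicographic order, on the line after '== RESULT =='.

Work backward from the goal:
  through step 4 (pickup(c)): drop {holding(c)}, keep {clear(f)}, require {clear(c), handempty, ontable(c)}
    → {clear(c), clear(f), handempty, ontable(c)}
  through step 3 (putdown(f)): drop {clear(f), handempty}, keep {clear(c), ontable(c)}, require {holding(f)}
    → {clear(c), holding(f), ontable(c)}
  through step 2 (unstack(f,b)): drop {holding(f)}, keep {clear(c), ontable(c)}, require {clear(f), handempty, on(f,b)}
    → {clear(c), clear(f), handempty, on(f,b), ontable(c)}
  through step 1 (putdown(c)): drop {clear(c), handempty, ontable(c)}, keep {clear(f), on(f,b)}, require {holding(c)}
    → {clear(f), holding(c), on(f,b)}

== RESULT ==
["clear(f)", "holding(c)", "on(f,b)"]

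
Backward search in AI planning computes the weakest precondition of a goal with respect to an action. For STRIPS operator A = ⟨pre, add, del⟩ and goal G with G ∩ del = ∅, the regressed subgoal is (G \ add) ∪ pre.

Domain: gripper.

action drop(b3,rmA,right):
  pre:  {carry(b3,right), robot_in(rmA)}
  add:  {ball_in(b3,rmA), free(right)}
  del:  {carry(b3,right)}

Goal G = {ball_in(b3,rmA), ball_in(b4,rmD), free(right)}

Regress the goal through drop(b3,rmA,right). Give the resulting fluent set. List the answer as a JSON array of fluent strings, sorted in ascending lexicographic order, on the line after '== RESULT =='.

Compute (G \ add) ∪ pre:
  G ∩ del = {}  (empty — regression defined)
  G \ add = {ball_in(b3,rmA), ball_in(b4,rmD), free(right)} \ {ball_in(b3,rmA), free(right)} = {ball_in(b4,rmD)}
  ∪ pre   = {ball_in(b4,rmD)} ∪ {carry(b3,right), robot_in(rmA)}
          = {ball_in(b4,rmD), carry(b3,right), robot_in(rmA)}

== RESULT ==
["ball_in(b4,rmD)", "carry(b3,right)", "robot_in(rmA)"]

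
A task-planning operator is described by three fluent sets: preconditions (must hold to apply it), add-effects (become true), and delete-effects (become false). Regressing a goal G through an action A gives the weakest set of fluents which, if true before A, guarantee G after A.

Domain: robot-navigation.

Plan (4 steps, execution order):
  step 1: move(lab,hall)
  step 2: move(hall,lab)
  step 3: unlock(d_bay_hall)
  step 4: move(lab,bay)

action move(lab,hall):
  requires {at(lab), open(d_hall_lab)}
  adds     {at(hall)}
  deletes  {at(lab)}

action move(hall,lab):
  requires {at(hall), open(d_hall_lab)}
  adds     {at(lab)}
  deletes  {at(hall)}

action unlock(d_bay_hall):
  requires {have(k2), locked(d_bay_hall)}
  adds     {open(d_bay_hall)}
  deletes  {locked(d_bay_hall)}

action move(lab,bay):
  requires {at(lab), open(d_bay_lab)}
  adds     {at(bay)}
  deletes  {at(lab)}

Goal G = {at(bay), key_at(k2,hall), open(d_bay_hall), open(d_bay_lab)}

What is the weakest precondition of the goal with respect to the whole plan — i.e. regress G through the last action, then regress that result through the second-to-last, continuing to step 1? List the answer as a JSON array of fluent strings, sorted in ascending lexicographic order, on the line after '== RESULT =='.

Regress step by step:
  through step 4 (move(lab,bay)): drop {at(bay)}, keep {key_at(k2,hall), open(d_bay_hall), open(d_bay_lab)}, require {at(lab), open(d_bay_lab)}
    → {at(lab), key_at(k2,hall), open(d_bay_hall), open(d_bay_lab)}
  through step 3 (unlock(d_bay_hall)): drop {open(d_bay_hall)}, keep {at(lab), key_at(k2,hall), open(d_bay_lab)}, require {have(k2), locked(d_bay_hall)}
    → {at(lab), have(k2), key_at(k2,hall), locked(d_bay_hall), open(d_bay_lab)}
  through step 2 (move(hall,lab)): drop {at(lab)}, keep {have(k2), key_at(k2,hall), locked(d_bay_hall), open(d_bay_lab)}, require {at(hall), open(d_hall_lab)}
    → {at(hall), have(k2), key_at(k2,hall), locked(d_bay_hall), open(d_bay_lab), open(d_hall_lab)}
  through step 1 (move(lab,hall)): drop {at(hall)}, keep {have(k2), key_at(k2,hall), locked(d_bay_hall), open(d_bay_lab), open(d_hall_lab)}, require {at(lab), open(d_hall_lab)}
    → {at(lab), have(k2), key_at(k2,hall), locked(d_bay_hall), open(d_bay_lab), open(d_hall_lab)}

== RESULT ==
["at(lab)", "have(k2)", "key_at(k2,hall)", "locked(d_bay_hall)", "open(d_bay_lab)", "open(d_hall_lab)"]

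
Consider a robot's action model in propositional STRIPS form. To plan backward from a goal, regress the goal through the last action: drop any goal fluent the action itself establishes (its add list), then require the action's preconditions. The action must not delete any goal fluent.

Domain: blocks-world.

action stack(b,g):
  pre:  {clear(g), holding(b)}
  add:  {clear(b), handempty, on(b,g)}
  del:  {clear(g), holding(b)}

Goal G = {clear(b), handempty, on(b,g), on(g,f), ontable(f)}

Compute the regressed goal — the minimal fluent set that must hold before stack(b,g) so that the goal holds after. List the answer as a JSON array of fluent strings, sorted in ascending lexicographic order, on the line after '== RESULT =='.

Regress:
  G ∩ del = {}  (empty — regression defined)
  G \ add = {clear(b), handempty, on(b,g), on(g,f), ontable(f)} \ {clear(b), handempty, on(b,g)} = {on(g,f), ontable(f)}
  ∪ pre   = {on(g,f), ontable(f)} ∪ {clear(g), holding(b)}
          = {clear(g), holding(b), on(g,f), ontable(f)}

== RESULT ==
["clear(g)", "holding(b)", "on(g,f)", "ontable(f)"]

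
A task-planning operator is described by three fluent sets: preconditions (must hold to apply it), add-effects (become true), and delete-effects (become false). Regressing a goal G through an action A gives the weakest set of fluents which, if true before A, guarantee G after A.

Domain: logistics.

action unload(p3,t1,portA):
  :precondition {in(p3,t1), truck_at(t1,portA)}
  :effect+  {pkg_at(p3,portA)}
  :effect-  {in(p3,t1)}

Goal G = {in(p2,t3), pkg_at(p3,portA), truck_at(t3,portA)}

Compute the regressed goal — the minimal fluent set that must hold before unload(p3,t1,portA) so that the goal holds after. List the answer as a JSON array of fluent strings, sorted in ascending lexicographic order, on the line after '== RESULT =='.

Compute (G \ add) ∪ pre:
  G ∩ del = {}  (empty — regression defined)
  G \ add = {in(p2,t3), pkg_at(p3,portA), truck_at(t3,portA)} \ {pkg_at(p3,portA)} = {in(p2,t3), truck_at(t3,portA)}
  ∪ pre   = {in(p2,t3), truck_at(t3,portA)} ∪ {in(p3,t1), truck_at(t1,portA)}
          = {in(p2,t3), in(p3,t1), truck_at(t1,portA), truck_at(t3,portA)}

== RESULT ==
["in(p2,t3)", "in(p3,t1)", "truck_at(t1,portA)", "truck_at(t3,portA)"]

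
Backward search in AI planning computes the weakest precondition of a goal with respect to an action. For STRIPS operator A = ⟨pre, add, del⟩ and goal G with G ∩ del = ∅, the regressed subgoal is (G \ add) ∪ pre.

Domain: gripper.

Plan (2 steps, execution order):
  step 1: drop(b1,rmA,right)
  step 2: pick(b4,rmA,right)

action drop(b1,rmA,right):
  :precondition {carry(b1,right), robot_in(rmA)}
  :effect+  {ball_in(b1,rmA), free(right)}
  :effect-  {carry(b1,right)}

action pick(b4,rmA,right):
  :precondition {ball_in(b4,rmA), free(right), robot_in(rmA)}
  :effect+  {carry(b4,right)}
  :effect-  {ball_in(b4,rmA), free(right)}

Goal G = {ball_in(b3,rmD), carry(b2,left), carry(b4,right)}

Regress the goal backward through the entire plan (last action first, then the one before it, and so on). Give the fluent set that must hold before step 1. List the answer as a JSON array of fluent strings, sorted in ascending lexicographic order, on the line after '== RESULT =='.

Work backward from the goal:
  through step 2 (pick(b4,rmA,right)): drop {carry(b4,right)}, keep {ball_in(b3,rmD), carry(b2,left)}, require {ball_in(b4,rmA), free(right), robot_in(rmA)}
    → {ball_in(b3,rmD), ball_in(b4,rmA), carry(b2,left), free(right), robot_in(rmA)}
  through step 1 (drop(b1,rmA,right)): drop {free(right)}, keep {ball_in(b3,rmD), ball_in(b4,rmA), carry(b2,left), robot_in(rmA)}, require {carry(b1,right), robot_in(rmA)}
    → {ball_in(b3,rmD), ball_in(b4,rmA), carry(b1,right), carry(b2,left), robot_in(rmA)}

== RESULT ==
["ball_in(b3,rmD)", "ball_in(b4,rmA)", "carry(b1,right)", "carry(b2,left)", "robot_in(rmA)"]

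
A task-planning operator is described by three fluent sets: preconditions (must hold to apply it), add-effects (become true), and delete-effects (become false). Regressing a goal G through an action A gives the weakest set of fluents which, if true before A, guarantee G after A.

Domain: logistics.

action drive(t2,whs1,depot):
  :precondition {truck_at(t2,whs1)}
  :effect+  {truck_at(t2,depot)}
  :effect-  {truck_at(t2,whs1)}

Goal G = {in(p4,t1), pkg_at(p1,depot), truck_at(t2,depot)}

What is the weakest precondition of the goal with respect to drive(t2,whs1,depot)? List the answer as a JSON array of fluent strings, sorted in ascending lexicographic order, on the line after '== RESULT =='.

Compute (G \ add) ∪ pre:
  G ∩ del = {}  (empty — regression defined)
  G \ add = {in(p4,t1), pkg_at(p1,depot), truck_at(t2,depot)} \ {truck_at(t2,depot)} = {in(p4,t1), pkg_at(p1,depot)}
  ∪ pre   = {in(p4,t1), pkg_at(p1,depot)} ∪ {truck_at(t2,whs1)}
          = {in(p4,t1), pkg_at(p1,depot), truck_at(t2,whs1)}

== RESULT ==
["in(p4,t1)", "pkg_at(p1,depot)", "truck_at(t2,whs1)"]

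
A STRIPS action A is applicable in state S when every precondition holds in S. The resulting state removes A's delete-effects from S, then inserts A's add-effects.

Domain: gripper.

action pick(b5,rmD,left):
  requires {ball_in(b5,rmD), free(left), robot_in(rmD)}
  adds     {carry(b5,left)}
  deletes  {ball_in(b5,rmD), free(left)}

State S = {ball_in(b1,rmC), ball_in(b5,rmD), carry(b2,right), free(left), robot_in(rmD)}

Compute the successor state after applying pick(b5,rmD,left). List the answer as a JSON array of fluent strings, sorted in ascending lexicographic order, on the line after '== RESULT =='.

Progress:
  pre ⊆ S: {ball_in(b5,rmD), free(left), robot_in(rmD)} ⊆ S  — applicable
  S \ del = {ball_in(b1,rmC), carry(b2,right), robot_in(rmD)}
  ∪ add   = {ball_in(b1,rmC), carry(b2,right), carry(b5,left), robot_in(rmD)}

== RESULT ==
["ball_in(b1,rmC)", "carry(b2,right)", "carry(b5,left)", "robot_in(rmD)"]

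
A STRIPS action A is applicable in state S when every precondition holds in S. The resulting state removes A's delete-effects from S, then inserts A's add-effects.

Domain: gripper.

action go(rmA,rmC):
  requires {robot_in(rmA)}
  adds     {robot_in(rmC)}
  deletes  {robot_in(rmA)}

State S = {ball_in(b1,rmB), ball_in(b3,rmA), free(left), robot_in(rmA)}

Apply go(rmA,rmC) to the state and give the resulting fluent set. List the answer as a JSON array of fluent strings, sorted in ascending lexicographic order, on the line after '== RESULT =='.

Progress:
  pre ⊆ S: {robot_in(rmA)} ⊆ S  — applicable
  S \ del = {ball_in(b1,rmB), ball_in(b3,rmA), free(left)}
  ∪ add   = {ball_in(b1,rmB), ball_in(b3,rmA), free(left), robot_in(rmC)}

== RESULT ==
["ball_in(b1,rmB)", "ball_in(b3,rmA)", "free(left)", "robot_in(rmC)"]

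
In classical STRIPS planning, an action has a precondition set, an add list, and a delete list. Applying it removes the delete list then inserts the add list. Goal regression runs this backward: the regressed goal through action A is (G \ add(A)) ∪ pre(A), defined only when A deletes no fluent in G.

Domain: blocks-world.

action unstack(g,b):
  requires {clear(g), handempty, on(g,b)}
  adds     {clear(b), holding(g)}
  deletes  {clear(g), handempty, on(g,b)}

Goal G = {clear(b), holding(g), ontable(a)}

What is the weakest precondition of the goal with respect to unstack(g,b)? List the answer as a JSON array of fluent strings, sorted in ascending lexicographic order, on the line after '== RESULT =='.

Compute (G \ add) ∪ pre:
  G ∩ del = {}  (empty — regression defined)
  G \ add = {clear(b), holding(g), ontable(a)} \ {clear(b), holding(g)} = {ontable(a)}
  ∪ pre   = {ontable(a)} ∪ {clear(g), handempty, on(g,b)}
          = {clear(g), handempty, on(g,b), ontable(a)}

== RESULT ==
["clear(g)", "handempty", "on(g,b)", "ontable(a)"]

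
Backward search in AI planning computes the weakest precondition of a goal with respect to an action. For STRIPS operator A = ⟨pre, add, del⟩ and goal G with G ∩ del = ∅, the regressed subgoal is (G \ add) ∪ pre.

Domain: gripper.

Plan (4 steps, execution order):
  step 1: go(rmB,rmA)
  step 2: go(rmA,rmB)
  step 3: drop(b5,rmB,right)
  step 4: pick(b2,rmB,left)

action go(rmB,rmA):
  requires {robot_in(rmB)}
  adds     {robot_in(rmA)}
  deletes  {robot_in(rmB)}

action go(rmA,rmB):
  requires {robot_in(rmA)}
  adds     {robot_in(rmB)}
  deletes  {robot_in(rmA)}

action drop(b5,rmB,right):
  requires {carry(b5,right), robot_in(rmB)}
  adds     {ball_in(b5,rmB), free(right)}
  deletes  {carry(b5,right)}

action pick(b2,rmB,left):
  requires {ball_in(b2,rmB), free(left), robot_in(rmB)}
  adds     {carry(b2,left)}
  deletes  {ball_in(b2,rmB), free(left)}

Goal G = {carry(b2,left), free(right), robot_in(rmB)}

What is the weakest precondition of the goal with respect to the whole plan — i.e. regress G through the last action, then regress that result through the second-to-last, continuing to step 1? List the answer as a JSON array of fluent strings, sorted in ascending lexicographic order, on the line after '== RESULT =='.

Regress step by step:
  through step 4 (pick(b2,rmB,left)): drop {carry(b2,left)}, keep {free(right), robot_in(rmB)}, require {ball_in(b2,rmB), free(left), robot_in(rmB)}
    → {ball_in(b2,rmB), free(left), free(right), robot_in(rmB)}
  through step 3 (drop(b5,rmB,right)): drop {free(right)}, keep {ball_in(b2,rmB), free(left), robot_in(rmB)}, require {carry(b5,right), robot_in(rmB)}
    → {ball_in(b2,rmB), carry(b5,right), free(left), robot_in(rmB)}
  through step 2 (go(rmA,rmB)): drop {robot_in(rmB)}, keep {ball_in(b2,rmB), carry(b5,right), free(left)}, require {robot_in(rmA)}
    → {ball_in(b2,rmB), carry(b5,right), free(left), robot_in(rmA)}
  through step 1 (go(rmB,rmA)): drop {robot_in(rmA)}, keep {ball_in(b2,rmB), carry(b5,right), free(left)}, require {robot_in(rmB)}
    → {ball_in(b2,rmB), carry(b5,right), free(left), robot_in(rmB)}

== RESULT ==
["ball_in(b2,rmB)", "carry(b5,right)", "free(left)", "robot_in(rmB)"]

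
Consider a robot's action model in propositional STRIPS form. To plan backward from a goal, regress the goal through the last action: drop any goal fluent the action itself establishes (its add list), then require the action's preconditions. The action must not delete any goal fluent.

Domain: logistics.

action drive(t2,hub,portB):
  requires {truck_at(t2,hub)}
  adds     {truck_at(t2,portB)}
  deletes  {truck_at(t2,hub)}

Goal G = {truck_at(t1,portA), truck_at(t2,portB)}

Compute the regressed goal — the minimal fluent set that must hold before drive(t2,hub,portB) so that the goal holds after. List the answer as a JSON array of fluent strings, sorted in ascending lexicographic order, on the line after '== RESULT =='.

Regress:
  G ∩ del = {}  (empty — regression defined)
  G \ add = {truck_at(t1,portA), truck_at(t2,portB)} \ {truck_at(t2,portB)} = {truck_at(t1,portA)}
  ∪ pre   = {truck_at(t1,portA)} ∪ {truck_at(t2,hub)}
          = {truck_at(t1,portA), truck_at(t2,hub)}

== RESULT ==
["truck_at(t1,portA)", "truck_at(t2,hub)"]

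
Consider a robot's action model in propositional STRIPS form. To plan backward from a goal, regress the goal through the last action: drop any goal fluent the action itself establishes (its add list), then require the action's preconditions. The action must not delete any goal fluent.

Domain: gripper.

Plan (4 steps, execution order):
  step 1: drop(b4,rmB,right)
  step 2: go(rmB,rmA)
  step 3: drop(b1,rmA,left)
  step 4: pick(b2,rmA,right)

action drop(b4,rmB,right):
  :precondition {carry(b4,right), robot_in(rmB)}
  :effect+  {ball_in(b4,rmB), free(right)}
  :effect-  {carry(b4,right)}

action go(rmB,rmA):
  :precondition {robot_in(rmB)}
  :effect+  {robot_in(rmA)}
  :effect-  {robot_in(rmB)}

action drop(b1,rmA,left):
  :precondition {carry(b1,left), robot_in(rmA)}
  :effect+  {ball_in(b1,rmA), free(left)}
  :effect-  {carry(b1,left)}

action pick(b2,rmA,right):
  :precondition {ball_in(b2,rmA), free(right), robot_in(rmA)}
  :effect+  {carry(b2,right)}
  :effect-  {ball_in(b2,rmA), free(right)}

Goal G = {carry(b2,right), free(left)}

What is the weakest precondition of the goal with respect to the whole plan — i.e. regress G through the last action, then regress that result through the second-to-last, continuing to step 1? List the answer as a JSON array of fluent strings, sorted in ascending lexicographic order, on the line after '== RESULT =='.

Regress step by step:
  through step 4 (pick(b2,rmA,right)): drop {carry(b2,right)}, keep {free(left)}, require {ball_in(b2,rmA), free(right), robot_in(rmA)}
    → {ball_in(b2,rmA), free(left), free(right), robot_in(rmA)}
  through step 3 (drop(b1,rmA,left)): drop {free(left)}, keep {ball_in(b2,rmA), free(right), robot_in(rmA)}, require {carry(b1,left), robot_in(rmA)}
    → {ball_in(b2,rmA), carry(b1,left), free(right), robot_in(rmA)}
  through step 2 (go(rmB,rmA)): drop {robot_in(rmA)}, keep {ball_in(b2,rmA), carry(b1,left), free(right)}, require {robot_in(rmB)}
    → {ball_in(b2,rmA), carry(b1,left), free(right), robot_in(rmB)}
  through step 1 (drop(b4,rmB,right)): drop {free(right)}, keep {ball_in(b2,rmA), carry(b1,left), robot_in(rmB)}, require {carry(b4,right), robot_in(rmB)}
    → {ball_in(b2,rmA), carry(b1,left), carry(b4,right), robot_in(rmB)}

== RESULT ==
["ball_in(b2,rmA)", "carry(b1,left)", "carry(b4,right)", "robot_in(rmB)"]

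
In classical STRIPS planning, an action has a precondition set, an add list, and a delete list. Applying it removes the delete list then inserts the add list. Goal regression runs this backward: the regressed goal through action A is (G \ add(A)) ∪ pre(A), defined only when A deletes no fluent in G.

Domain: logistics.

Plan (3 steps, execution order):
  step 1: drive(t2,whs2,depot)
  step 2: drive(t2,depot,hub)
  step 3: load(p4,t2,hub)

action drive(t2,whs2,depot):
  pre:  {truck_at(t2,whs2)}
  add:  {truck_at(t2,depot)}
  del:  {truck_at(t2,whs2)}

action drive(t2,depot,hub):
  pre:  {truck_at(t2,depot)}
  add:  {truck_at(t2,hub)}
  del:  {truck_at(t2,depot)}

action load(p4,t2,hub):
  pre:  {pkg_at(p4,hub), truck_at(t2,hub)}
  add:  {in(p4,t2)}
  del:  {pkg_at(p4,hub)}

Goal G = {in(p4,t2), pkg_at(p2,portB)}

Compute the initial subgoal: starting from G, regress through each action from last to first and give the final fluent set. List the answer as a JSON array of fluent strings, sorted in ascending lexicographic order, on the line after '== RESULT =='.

Work backward from the goal:
  through step 3 (load(p4,t2,hub)): drop {in(p4,t2)}, keep {pkg_at(p2,portB)}, require {pkg_at(p4,hub), truck_at(t2,hub)}
    → {pkg_at(p2,portB), pkg_at(p4,hub), truck_at(t2,hub)}
  through step 2 (drive(t2,depot,hub)): drop {truck_at(t2,hub)}, keep {pkg_at(p2,portB), pkg_at(p4,hub)}, require {truck_at(t2,depot)}
    → {pkg_at(p2,portB), pkg_at(p4,hub), truck_at(t2,depot)}
  through step 1 (drive(t2,whs2,depot)): drop {truck_at(t2,depot)}, keep {pkg_at(p2,portB), pkg_at(p4,hub)}, require {truck_at(t2,whs2)}
    → {pkg_at(p2,portB), pkg_at(p4,hub), truck_at(t2,whs2)}

== RESULT ==
["pkg_at(p2,portB)", "pkg_at(p4,hub)", "truck_at(t2,whs2)"]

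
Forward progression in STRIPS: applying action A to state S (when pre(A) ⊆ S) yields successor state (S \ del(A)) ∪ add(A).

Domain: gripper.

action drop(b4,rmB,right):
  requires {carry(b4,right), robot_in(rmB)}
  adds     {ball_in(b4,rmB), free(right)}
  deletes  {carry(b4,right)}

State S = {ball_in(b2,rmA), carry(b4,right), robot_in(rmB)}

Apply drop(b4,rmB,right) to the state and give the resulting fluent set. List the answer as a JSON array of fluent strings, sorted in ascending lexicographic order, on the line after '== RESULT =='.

Compute (S \ del) ∪ add:
  pre ⊆ S: {carry(b4,right), robot_in(rmB)} ⊆ S  — applicable
  S \ del = {ball_in(b2,rmA), robot_in(rmB)}
  ∪ add   = {ball_in(b2,rmA), ball_in(b4,rmB), free(right), robot_in(rmB)}

== RESULT ==
["ball_in(b2,rmA)", "ball_in(b4,rmB)", "free(right)", "robot_in(rmB)"]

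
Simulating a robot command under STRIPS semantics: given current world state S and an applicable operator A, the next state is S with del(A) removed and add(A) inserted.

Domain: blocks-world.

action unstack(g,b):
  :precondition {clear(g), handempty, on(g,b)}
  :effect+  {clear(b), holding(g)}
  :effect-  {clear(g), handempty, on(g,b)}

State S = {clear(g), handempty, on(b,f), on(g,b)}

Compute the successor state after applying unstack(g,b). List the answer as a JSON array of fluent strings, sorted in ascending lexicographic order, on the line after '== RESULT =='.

Progress:
  pre ⊆ S: {clear(g), handempty, on(g,b)} ⊆ S  — applicable
  S \ del = {on(b,f)}
  ∪ add   = {clear(b), holding(g), on(b,f)}

== RESULT ==
["clear(b)", "holding(g)", "on(b,f)"]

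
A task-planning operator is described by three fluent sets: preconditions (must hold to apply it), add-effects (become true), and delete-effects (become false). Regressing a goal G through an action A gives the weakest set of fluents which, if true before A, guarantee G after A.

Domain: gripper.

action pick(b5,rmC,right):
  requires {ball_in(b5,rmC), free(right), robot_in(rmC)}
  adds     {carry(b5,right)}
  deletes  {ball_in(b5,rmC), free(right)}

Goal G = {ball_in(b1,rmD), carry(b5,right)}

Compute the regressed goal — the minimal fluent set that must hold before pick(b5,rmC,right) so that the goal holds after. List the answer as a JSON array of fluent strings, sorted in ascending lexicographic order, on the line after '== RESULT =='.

Regress:
  G ∩ del = {}  (empty — regression defined)
  G \ add = {ball_in(b1,rmD), carry(b5,right)} \ {carry(b5,right)} = {ball_in(b1,rmD)}
  ∪ pre   = {ball_in(b1,rmD)} ∪ {ball_in(b5,rmC), free(right), robot_in(rmC)}
          = {ball_in(b1,rmD), ball_in(b5,rmC), free(right), robot_in(rmC)}

== RESULT ==
["ball_in(b1,rmD)", "ball_in(b5,rmC)", "free(right)", "robot_in(rmC)"]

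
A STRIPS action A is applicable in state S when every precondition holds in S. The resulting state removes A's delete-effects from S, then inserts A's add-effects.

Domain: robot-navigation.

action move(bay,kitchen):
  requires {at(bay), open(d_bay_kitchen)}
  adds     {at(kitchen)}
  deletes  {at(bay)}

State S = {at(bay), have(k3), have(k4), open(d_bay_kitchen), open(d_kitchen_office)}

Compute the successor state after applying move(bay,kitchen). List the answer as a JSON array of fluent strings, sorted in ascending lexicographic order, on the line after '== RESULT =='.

Compute (S \ del) ∪ add:
  pre ⊆ S: {at(bay), open(d_bay_kitchen)} ⊆ S  — applicable
  S \ del = {have(k3), have(k4), open(d_bay_kitchen), open(d_kitchen_office)}
  ∪ add   = {at(kitchen), have(k3), have(k4), open(d_bay_kitchen), open(d_kitchen_office)}

== RESULT ==
["at(kitchen)", "have(k3)", "have(k4)", "open(d_bay_kitchen)", "open(d_kitchen_office)"]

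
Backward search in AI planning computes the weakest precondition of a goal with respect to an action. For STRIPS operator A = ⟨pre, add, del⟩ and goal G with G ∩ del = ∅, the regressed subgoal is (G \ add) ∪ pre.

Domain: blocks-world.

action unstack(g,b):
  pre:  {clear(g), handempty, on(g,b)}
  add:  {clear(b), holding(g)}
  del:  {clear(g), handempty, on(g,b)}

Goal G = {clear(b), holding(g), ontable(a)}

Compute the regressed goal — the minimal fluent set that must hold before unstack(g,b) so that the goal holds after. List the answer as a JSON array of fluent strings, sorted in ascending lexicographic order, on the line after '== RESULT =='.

Regress:
  G ∩ del = {}  (empty — regression defined)
  G \ add = {clear(b), holding(g), ontable(a)} \ {clear(b), holding(g)} = {ontable(a)}
  ∪ pre   = {ontable(a)} ∪ {clear(g), handempty, on(g,b)}
          = {clear(g), handempty, on(g,b), ontable(a)}

== RESULT ==
["clear(g)", "handempty", "on(g,b)", "ontable(a)"]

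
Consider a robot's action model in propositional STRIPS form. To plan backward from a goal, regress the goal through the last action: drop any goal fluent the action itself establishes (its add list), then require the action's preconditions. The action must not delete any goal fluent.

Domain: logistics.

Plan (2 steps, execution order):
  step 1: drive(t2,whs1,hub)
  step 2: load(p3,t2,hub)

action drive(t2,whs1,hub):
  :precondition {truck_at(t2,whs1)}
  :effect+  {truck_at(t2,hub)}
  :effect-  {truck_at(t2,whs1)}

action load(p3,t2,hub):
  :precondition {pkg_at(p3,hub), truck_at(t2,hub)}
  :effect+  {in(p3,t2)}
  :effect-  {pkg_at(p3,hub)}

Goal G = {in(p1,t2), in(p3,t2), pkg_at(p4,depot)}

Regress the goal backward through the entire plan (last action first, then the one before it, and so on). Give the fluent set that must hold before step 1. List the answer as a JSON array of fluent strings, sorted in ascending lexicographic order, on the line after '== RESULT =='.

Regress step by step:
  through step 2 (load(p3,t2,hub)): drop {in(p3,t2)}, keep {in(p1,t2), pkg_at(p4,depot)}, require {pkg_at(p3,hub), truck_at(t2,hub)}
    → {in(p1,t2), pkg_at(p3,hub), pkg_at(p4,depot), truck_at(t2,hub)}
  through step 1 (drive(t2,whs1,hub)): drop {truck_at(t2,hub)}, keep {in(p1,t2), pkg_at(p3,hub), pkg_at(p4,depot)}, require {truck_at(t2,whs1)}
    → {in(p1,t2), pkg_at(p3,hub), pkg_at(p4,depot), truck_at(t2,whs1)}

== RESULT ==
["in(p1,t2)", "pkg_at(p3,hub)", "pkg_at(p4,depot)", "truck_at(t2,whs1)"]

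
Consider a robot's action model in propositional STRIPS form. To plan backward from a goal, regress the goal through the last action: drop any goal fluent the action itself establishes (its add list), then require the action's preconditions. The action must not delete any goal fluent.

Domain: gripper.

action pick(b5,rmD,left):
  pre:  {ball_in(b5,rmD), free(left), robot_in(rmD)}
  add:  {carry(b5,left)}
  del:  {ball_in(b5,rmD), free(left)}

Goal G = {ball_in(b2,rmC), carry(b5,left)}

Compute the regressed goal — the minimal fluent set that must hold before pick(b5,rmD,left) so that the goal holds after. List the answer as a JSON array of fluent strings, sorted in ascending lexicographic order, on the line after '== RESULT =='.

Compute (G \ add) ∪ pre:
  G ∩ del = {}  (empty — regression defined)
  G \ add = {ball_in(b2,rmC), carry(b5,left)} \ {carry(b5,left)} = {ball_in(b2,rmC)}
  ∪ pre   = {ball_in(b2,rmC)} ∪ {ball_in(b5,rmD), free(left), robot_in(rmD)}
          = {ball_in(b2,rmC), ball_in(b5,rmD), free(left), robot_in(rmD)}

== RESULT ==
["ball_in(b2,rmC)", "ball_in(b5,rmD)", "free(left)", "robot_in(rmD)"]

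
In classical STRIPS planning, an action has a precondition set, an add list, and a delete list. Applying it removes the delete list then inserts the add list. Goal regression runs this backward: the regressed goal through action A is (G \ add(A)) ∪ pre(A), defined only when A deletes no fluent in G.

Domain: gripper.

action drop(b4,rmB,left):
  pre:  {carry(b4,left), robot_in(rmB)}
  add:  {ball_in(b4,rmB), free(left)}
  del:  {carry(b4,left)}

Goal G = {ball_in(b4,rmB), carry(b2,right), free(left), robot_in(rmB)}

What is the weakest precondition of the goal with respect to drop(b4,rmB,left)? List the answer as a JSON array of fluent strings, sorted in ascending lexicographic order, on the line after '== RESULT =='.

Regress:
  G ∩ del = {}  (empty — regression defined)
  G \ add = {ball_in(b4,rmB), carry(b2,right), free(left), robot_in(rmB)} \ {ball_in(b4,rmB), free(left)} = {carry(b2,right), robot_in(rmB)}
  ∪ pre   = {carry(b2,right), robot_in(rmB)} ∪ {carry(b4,left), robot_in(rmB)}
          = {carry(b2,right), carry(b4,left), robot_in(rmB)}

== RESULT ==
["carry(b2,right)", "carry(b4,left)", "robot_in(rmB)"]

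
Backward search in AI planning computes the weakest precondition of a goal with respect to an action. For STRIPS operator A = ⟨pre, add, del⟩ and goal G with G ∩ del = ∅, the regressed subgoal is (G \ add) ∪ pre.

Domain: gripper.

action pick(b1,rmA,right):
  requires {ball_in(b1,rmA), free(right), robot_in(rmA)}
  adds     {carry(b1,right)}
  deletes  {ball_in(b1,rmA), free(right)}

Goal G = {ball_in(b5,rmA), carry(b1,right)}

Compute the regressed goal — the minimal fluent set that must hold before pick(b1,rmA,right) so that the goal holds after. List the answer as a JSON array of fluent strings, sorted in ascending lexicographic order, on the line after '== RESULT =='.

Regress:
  G ∩ del = {}  (empty — regression defined)
  G \ add = {ball_in(b5,rmA), carry(b1,right)} \ {carry(b1,right)} = {ball_in(b5,rmA)}
  ∪ pre   = {ball_in(b5,rmA)} ∪ {ball_in(b1,rmA), free(right), robot_in(rmA)}
          = {ball_in(b1,rmA), ball_in(b5,rmA), free(right), robot_in(rmA)}

== RESULT ==
["ball_in(b1,rmA)", "ball_in(b5,rmA)", "free(right)", "robot_in(rmA)"]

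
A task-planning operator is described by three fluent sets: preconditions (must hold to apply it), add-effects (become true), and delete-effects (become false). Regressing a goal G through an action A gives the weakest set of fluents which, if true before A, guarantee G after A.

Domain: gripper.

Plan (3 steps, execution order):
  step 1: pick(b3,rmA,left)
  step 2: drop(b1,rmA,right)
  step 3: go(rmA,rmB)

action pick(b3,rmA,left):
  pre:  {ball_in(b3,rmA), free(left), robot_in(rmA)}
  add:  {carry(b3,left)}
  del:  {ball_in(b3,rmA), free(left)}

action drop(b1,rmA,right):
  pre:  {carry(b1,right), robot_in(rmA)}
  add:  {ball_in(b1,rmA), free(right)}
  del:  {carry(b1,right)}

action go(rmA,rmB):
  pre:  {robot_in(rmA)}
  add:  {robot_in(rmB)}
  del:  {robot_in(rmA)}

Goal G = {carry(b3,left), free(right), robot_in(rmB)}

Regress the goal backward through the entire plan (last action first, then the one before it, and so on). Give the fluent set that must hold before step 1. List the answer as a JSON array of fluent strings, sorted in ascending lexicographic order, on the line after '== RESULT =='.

Regress step by step:
  through step 3 (go(rmA,rmB)): drop {robot_in(rmB)}, keep {carry(b3,left), free(right)}, require {robot_in(rmA)}
    → {carry(b3,left), free(right), robot_in(rmA)}
  through step 2 (drop(b1,rmA,right)): drop {free(right)}, keep {carry(b3,left), robot_in(rmA)}, require {carry(b1,right), robot_in(rmA)}
    → {carry(b1,right), carry(b3,left), robot_in(rmA)}
  through step 1 (pick(b3,rmA,left)): drop {carry(b3,left)}, keep {carry(b1,right), robot_in(rmA)}, require {ball_in(b3,rmA), free(left), robot_in(rmA)}
    → {ball_in(b3,rmA), carry(b1,right), free(left), robot_in(rmA)}

== RESULT ==
["ball_in(b3,rmA)", "carry(b1,right)", "free(left)", "robot_in(rmA)"]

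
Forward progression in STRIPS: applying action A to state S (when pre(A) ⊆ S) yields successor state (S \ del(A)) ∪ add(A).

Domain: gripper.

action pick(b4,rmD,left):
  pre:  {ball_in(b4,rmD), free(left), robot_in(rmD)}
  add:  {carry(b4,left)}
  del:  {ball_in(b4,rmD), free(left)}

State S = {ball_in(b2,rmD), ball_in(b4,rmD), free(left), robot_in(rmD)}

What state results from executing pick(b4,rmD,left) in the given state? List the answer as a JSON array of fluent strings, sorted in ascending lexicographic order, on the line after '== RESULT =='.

Compute (S \ del) ∪ add:
  pre ⊆ S: {ball_in(b4,rmD), free(left), robot_in(rmD)} ⊆ S  — applicable
  S \ del = {ball_in(b2,rmD), robot_in(rmD)}
  ∪ add   = {ball_in(b2,rmD), carry(b4,left), robot_in(rmD)}

== RESULT ==
["ball_in(b2,rmD)", "carry(b4,left)", "robot_in(rmD)"]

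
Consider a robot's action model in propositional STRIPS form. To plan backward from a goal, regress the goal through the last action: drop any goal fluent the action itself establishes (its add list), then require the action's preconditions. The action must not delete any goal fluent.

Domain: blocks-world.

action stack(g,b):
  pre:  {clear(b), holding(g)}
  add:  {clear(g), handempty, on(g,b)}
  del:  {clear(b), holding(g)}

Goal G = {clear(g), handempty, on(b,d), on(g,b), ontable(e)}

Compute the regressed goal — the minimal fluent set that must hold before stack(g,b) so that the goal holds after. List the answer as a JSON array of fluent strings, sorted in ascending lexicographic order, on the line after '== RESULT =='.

Compute (G \ add) ∪ pre:
  G ∩ del = {}  (empty — regression defined)
  G \ add = {clear(g), handempty, on(b,d), on(g,b), ontable(e)} \ {clear(g), handempty, on(g,b)} = {on(b,d), ontable(e)}
  ∪ pre   = {on(b,d), ontable(e)} ∪ {clear(b), holding(g)}
          = {clear(b), holding(g), on(b,d), ontable(e)}

== RESULT ==
["clear(b)", "holding(g)", "on(b,d)", "ontable(e)"]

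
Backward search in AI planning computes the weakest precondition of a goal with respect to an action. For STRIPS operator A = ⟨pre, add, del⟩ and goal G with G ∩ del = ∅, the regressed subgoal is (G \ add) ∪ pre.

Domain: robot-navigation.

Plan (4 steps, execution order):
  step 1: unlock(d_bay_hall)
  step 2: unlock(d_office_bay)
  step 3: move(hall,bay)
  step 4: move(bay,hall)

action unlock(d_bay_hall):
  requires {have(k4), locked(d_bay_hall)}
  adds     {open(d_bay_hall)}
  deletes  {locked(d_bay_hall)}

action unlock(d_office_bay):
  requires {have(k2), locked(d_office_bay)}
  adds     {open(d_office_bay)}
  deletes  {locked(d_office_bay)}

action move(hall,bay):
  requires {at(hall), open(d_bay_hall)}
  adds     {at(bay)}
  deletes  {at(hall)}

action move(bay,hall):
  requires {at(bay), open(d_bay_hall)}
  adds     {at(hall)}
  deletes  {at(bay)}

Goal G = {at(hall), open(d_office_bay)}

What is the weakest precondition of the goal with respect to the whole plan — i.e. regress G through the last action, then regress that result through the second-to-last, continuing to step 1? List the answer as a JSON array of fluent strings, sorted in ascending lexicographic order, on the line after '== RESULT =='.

Work backward from the goal:
  through step 4 (move(bay,hall)): drop {at(hall)}, keep {open(d_office_bay)}, require {at(bay), open(d_bay_hall)}
    → {at(bay), open(d_bay_hall), open(d_office_bay)}
  through step 3 (move(hall,bay)): drop {at(bay)}, keep {open(d_bay_hall), open(d_office_bay)}, require {at(hall), open(d_bay_hall)}
    → {at(hall), open(d_bay_hall), open(d_office_bay)}
  through step 2 (unlock(d_office_bay)): drop {open(d_office_bay)}, keep {at(hall), open(d_bay_hall)}, require {have(k2), locked(d_office_bay)}
    → {at(hall), have(k2), locked(d_office_bay), open(d_bay_hall)}
  through step 1 (unlock(d_bay_hall)): drop {open(d_bay_hall)}, keep {at(hall), have(k2), locked(d_office_bay)}, require {have(k4), locked(d_bay_hall)}
    → {at(hall), have(k2), have(k4), locked(d_bay_hall), locked(d_office_bay)}

== RESULT ==
["at(hall)", "have(k2)", "have(k4)", "locked(d_bay_hall)", "locked(d_office_bay)"]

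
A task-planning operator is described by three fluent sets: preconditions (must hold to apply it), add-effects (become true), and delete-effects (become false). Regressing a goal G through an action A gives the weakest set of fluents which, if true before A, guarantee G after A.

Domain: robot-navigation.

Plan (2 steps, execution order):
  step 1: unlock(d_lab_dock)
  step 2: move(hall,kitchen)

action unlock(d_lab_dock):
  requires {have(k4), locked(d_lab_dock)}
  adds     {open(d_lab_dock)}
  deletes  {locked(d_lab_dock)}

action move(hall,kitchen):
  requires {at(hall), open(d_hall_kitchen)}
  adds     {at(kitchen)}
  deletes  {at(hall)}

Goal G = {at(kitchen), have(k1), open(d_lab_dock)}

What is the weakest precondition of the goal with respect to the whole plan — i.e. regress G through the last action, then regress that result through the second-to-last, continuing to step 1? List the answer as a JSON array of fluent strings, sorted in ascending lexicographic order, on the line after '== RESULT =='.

Regress step by step:
  through step 2 (move(hall,kitchen)): drop {at(kitchen)}, keep {have(k1), open(d_lab_dock)}, require {at(hall), open(d_hall_kitchen)}
    → {at(hall), have(k1), open(d_hall_kitchen), open(d_lab_dock)}
  through step 1 (unlock(d_lab_dock)): drop {open(d_lab_dock)}, keep {at(hall), have(k1), open(d_hall_kitchen)}, require {have(k4), locked(d_lab_dock)}
    → {at(hall), have(k1), have(k4), locked(d_lab_dock), open(d_hall_kitchen)}

== RESULT ==
["at(hall)", "have(k1)", "have(k4)", "locked(d_lab_dock)", "open(d_hall_kitchen)"]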